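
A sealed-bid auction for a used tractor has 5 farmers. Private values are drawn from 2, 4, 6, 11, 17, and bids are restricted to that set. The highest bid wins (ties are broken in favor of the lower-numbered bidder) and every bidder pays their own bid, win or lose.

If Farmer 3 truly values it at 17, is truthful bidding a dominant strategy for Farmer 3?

Consider the case where Farmer 1 bids 2, Farmer 2 bids 2, Farmer 4 bids 2 and Farmer 5 bids 2.
Truthful bid 17: wins, pays 17, utility 17 - 17 = 0.
Bid 4 instead: wins, pays 4, utility 17 - 4 = 13.
Since 13 > 0, bidding 4 is strictly better here, so truthful bidding is not dominant.

No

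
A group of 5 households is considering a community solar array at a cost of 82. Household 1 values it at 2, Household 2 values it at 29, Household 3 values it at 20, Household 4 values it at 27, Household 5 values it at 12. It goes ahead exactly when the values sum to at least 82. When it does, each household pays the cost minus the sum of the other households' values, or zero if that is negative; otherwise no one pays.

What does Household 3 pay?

Total value 90 ≥ cost 82, so the project is built.
The other households' values sum to 70.
Cost minus that sum is 82 - 70 = 12.

12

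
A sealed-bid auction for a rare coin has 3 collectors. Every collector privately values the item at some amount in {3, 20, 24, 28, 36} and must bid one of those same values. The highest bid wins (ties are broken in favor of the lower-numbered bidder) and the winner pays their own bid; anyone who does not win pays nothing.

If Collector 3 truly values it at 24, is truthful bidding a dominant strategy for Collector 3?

Consider the case where Collector 1 bids 3 and Collector 2 bids 3.
Truthful bid 24: wins, pays 24, utility 24 - 24 = 0.
Bid 20 instead: wins, pays 20, utility 24 - 20 = 4.
Since 4 > 0, bidding 20 is strictly better here, so truthful bidding is not dominant.

No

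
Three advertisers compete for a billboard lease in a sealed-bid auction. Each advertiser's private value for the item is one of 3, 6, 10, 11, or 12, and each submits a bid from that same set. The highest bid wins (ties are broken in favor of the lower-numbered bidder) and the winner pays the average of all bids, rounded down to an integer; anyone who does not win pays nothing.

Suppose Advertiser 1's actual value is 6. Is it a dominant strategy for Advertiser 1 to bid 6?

Consider the case where Advertiser 2 bids 3 and Advertiser 3 bids 3.
Truthful bid 6: wins, pays 4, utility 6 - 4 = 2.
Bid 3 instead: wins, pays 3, utility 6 - 3 = 3.
Since 3 > 2, bidding 3 is strictly better here, so truthful bidding is not dominant.

No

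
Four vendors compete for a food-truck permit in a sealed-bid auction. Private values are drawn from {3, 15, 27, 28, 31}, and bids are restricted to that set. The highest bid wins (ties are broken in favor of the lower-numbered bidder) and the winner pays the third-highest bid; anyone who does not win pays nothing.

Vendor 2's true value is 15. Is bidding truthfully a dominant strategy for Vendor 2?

Consider the case where Vendor 1 bids 3, Vendor 3 bids 3 and Vendor 4 bids 27.
Truthful bid 15: loses, pays 0, utility 0.
Bid 27 instead: wins, pays 3, utility 15 - 3 = 12.
Since 12 > 0, bidding 27 is strictly better here, so truthful bidding is not dominant.

No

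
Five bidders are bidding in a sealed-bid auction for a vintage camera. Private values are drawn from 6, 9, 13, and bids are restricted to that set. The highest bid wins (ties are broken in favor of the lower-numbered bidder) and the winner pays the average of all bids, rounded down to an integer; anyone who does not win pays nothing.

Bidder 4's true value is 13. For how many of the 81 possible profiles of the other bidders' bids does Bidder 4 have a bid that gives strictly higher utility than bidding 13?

2

Others bid (6, 6, 6, 6): truth gives 6; bid 9 gives 7 > 6. Violating.
Others bid (6, 6, 6, 9): truth gives 5; bid 9 gives 6 > 5. Violating.
Others bid (6, 6, 6, 13): truth gives 5; no alternative beats it.
Others bid (6, 6, 9, 6): truth gives 5; no alternative beats it.
(Checking all 81 profiles: 2 have a profitable deviation, 79 do not.)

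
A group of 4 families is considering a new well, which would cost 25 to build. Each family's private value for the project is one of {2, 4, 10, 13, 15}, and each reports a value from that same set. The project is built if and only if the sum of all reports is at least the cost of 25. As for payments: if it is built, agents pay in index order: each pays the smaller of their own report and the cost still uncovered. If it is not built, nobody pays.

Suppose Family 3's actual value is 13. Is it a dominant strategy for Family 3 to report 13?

No

Consider the case where Family 1 reports 2, Family 2 reports 2 and Family 4 reports 13.
Truthful report 13: project built, pays 13, utility 13 - 13 = 0.
Report 10 instead: project built, pays 10, utility 13 - 10 = 3.
Since 3 > 0, reporting 10 is strictly better here, so truthful reporting is not dominant.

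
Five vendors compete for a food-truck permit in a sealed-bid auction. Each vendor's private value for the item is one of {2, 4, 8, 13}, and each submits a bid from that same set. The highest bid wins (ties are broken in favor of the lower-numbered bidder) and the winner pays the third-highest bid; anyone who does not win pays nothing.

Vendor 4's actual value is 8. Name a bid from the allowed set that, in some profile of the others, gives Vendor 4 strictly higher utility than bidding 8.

Suppose Vendor 1 bids 2, Vendor 2 bids 2, Vendor 3 bids 2 and Vendor 5 bids 13.
Bid 8: loses, pays 0, utility 0.
Bid 13: wins, pays 2, utility 8 - 2 = 6.
So bidding 13 beats truth here (6 > 0).

13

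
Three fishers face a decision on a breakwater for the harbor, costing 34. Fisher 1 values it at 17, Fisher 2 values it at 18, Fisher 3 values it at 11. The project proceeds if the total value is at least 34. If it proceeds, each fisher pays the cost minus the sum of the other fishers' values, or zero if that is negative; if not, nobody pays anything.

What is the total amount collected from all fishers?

Total value 46 ≥ cost 34, so it is built.
Fisher 1: others sum to 29; max(0, 34 - 29) = 5.
Fisher 2: others sum to 28; max(0, 34 - 28) = 6.
Fisher 3: others sum to 35; max(0, 34 - 35) = 0.
Total collected = 5 + 6 + 0 = 11.

11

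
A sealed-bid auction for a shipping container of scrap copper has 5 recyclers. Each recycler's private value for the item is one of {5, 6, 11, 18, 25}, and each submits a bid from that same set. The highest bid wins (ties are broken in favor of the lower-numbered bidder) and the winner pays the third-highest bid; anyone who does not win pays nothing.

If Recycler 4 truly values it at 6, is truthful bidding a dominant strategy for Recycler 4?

No

Consider the case where Recycler 1 bids 5, Recycler 2 bids 5, Recycler 3 bids 5 and Recycler 5 bids 11.
Truthful bid 6: loses, pays 0, utility 0.
Bid 11 instead: wins, pays 5, utility 6 - 5 = 1.
Since 1 > 0, bidding 11 is strictly better here, so truthful bidding is not dominant.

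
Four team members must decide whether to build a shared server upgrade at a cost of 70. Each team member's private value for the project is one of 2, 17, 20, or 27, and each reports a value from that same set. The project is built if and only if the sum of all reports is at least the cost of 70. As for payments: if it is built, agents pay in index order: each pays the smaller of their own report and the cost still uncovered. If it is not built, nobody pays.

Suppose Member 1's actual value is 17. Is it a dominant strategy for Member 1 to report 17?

No

Consider the case where Member 2 reports 17, Member 3 reports 27 and Member 4 reports 27.
Truthful report 17: project built, pays 17, utility 17 - 17 = 0.
Report 2 instead: project built, pays 2, utility 17 - 2 = 15.
Since 15 > 0, reporting 2 is strictly better here, so truthful reporting is not dominant.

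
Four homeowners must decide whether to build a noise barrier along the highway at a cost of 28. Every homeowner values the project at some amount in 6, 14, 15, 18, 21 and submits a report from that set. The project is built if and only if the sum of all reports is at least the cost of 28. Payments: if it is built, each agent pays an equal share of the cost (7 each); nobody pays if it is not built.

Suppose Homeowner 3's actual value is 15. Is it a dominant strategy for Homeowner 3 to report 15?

Yes

Check each profile of the others' reports and compare truth against every alternative report.
Others report (6, 6, 6): truth gives 8, best alternative gives 8.
Others report (6, 6, 14): truth gives 8, best alternative gives 8.
Others report (6, 6, 15): truth gives 8, best alternative gives 8.
Others report (6, 6, 18): truth gives 8, best alternative gives 8.
Others report (6, 6, 21): truth gives 8, best alternative gives 8.
Others report (6, 14, 6): truth gives 8, best alternative gives 8.
(Remaining 119 profiles checked similarly; truth is weakly best in each.)
In every case the truthful report is at least as good as any alternative, so it is a dominant strategy.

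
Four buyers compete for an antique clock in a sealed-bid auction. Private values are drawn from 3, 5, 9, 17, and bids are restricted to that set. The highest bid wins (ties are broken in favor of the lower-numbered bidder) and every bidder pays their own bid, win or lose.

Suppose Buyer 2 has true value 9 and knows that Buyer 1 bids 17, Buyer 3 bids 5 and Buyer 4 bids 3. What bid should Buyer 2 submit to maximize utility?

Bid 3: loses but pays 3, utility -3.
Bid 5: loses but pays 5, utility -5.
Bid 9: loses but pays 9, utility -9.
Bid 17: loses but pays 17, utility -17.
The best choice is 3 with utility -3.

3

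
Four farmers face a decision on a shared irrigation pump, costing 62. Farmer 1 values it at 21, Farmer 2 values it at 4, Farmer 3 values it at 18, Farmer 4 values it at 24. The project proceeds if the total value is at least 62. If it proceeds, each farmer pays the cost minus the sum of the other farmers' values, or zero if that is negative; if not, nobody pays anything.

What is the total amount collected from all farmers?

Total value 67 ≥ cost 62, so it is built.
Farmer 1: others sum to 46; max(0, 62 - 46) = 16.
Farmer 2: others sum to 63; max(0, 62 - 63) = 0.
Farmer 3: others sum to 49; max(0, 62 - 49) = 13.
Farmer 4: others sum to 43; max(0, 62 - 43) = 19.
Total collected = 16 + 0 + 13 + 19 = 48.

48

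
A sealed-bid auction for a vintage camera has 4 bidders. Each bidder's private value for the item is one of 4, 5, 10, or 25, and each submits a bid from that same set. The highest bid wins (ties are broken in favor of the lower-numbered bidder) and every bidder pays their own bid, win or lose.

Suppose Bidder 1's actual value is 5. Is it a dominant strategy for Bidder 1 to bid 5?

No

Consider the case where Bidder 2 bids 4, Bidder 3 bids 4 and Bidder 4 bids 4.
Truthful bid 5: wins, pays 5, utility 5 - 5 = 0.
Bid 4 instead: wins, pays 4, utility 5 - 4 = 1.
Since 1 > 0, bidding 4 is strictly better here, so truthful bidding is not dominant.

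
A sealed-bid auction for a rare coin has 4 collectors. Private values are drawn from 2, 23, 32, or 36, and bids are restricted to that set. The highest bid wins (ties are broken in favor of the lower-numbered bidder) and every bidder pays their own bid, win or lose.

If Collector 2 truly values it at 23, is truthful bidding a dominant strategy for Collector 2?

Consider the case where Collector 1 bids 2, Collector 3 bids 2 and Collector 4 bids 32.
Truthful bid 23: loses but pays 23, utility -23.
Bid 2 instead: loses but pays 2, utility -2.
Since -2 > -23, bidding 2 is strictly better here, so truthful bidding is not dominant.

No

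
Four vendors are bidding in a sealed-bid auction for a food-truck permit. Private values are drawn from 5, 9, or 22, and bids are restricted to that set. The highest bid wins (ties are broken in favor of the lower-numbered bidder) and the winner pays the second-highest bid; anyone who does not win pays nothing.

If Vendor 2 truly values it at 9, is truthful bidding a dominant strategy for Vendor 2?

Check each profile of the others' bids and compare truth against every alternative bid.
Others bid (5, 5, 5): truth gives 4, best alternative gives 4.
Others bid (5, 5, 9): truth gives 0, best alternative gives 0.
Others bid (5, 5, 22): truth gives 0, best alternative gives 0.
Others bid (5, 9, 5): truth gives 0, best alternative gives 0.
Others bid (5, 9, 9): truth gives 0, best alternative gives 0.
Others bid (5, 9, 22): truth gives 0, best alternative gives 0.
(Remaining 21 profiles checked similarly; truth is weakly best in each.)
In every case the truthful bid is at least as good as any alternative, so it is a dominant strategy.

Yes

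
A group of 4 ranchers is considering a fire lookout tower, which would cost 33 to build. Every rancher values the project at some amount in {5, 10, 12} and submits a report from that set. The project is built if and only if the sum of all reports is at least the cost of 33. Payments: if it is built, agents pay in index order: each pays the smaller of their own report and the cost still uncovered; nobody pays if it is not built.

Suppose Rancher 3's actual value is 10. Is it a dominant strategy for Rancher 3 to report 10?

Consider the case where Rancher 1 reports 5, Rancher 2 reports 12 and Rancher 4 reports 12.
Truthful report 10: project built, pays 10, utility 10 - 10 = 0.
Report 5 instead: project built, pays 5, utility 10 - 5 = 5.
Since 5 > 0, reporting 5 is strictly better here, so truthful reporting is not dominant.

No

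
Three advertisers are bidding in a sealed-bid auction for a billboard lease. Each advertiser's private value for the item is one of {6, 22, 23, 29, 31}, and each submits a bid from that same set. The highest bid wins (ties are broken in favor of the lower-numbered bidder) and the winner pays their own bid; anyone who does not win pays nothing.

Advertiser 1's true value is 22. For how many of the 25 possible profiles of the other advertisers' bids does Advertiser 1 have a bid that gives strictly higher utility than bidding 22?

1

Others bid (6, 6): truth gives 0; bid 6 gives 16 > 0. Violating.
Others bid (6, 22): truth gives 0; no alternative beats it.
Others bid (6, 23): truth gives 0; no alternative beats it.
(Checking all 25 profiles: 1 has a profitable deviation, 24 do not.)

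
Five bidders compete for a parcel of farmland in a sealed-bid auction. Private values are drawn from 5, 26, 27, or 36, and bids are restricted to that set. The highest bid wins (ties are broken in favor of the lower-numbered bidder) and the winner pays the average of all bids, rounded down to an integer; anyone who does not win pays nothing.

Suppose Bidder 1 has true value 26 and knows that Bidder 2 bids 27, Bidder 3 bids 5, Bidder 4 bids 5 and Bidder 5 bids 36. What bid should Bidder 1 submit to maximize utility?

36

Bid 5: loses, pays 0, utility 0.
Bid 26: loses, pays 0, utility 0.
Bid 27: loses, pays 0, utility 0.
Bid 36: wins, pays 21, utility 26 - 21 = 5.
The best choice is 36 with utility 5.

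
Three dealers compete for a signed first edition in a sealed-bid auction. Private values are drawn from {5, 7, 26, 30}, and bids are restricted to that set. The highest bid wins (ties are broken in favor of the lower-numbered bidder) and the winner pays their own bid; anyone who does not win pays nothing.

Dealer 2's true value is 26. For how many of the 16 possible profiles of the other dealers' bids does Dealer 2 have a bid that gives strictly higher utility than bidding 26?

2

Others bid (5, 5): truth gives 0; bid 7 gives 19 > 0. Violating.
Others bid (5, 7): truth gives 0; bid 7 gives 19 > 0. Violating.
Others bid (5, 26): truth gives 0; no alternative beats it.
Others bid (5, 30): truth gives 0; no alternative beats it.
(Checking all 16 profiles: 2 have a profitable deviation, 14 do not.)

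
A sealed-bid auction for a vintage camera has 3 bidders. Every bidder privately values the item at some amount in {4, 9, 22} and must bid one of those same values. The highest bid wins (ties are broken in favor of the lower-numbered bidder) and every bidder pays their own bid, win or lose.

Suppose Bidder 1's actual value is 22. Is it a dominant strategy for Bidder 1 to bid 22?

No

Consider the case where Bidder 2 bids 4 and Bidder 3 bids 4.
Truthful bid 22: wins, pays 22, utility 22 - 22 = 0.
Bid 4 instead: wins, pays 4, utility 22 - 4 = 18.
Since 18 > 0, bidding 4 is strictly better here, so truthful bidding is not dominant.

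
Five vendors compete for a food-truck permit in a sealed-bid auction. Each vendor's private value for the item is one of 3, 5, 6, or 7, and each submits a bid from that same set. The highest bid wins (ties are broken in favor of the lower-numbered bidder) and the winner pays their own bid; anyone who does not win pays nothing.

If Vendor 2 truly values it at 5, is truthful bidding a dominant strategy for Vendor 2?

Yes

Check each profile of the others' bids and compare truth against every alternative bid.
Others bid (3, 3, 3, 3): truth gives 0, best alternative gives 0.
Others bid (3, 3, 3, 5): truth gives 0, best alternative gives 0.
Others bid (3, 3, 3, 6): truth gives 0, best alternative gives 0.
Others bid (3, 3, 3, 7): truth gives 0, best alternative gives 0.
Others bid (3, 3, 5, 3): truth gives 0, best alternative gives 0.
Others bid (3, 3, 5, 5): truth gives 0, best alternative gives 0.
(Remaining 250 profiles checked similarly; truth is weakly best in each.)
In every case the truthful bid is at least as good as any alternative, so it is a dominant strategy.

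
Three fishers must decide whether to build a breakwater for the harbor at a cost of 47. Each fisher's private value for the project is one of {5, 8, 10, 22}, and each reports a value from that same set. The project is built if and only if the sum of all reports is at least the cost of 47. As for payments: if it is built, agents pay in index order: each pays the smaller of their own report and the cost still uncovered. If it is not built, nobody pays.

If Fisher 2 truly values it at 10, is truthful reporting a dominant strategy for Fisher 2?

No

Consider the case where Fisher 1 reports 22 and Fisher 3 reports 22.
Truthful report 10: project built, pays 10, utility 10 - 10 = 0.
Report 5 instead: project built, pays 5, utility 10 - 5 = 5.
Since 5 > 0, reporting 5 is strictly better here, so truthful reporting is not dominant.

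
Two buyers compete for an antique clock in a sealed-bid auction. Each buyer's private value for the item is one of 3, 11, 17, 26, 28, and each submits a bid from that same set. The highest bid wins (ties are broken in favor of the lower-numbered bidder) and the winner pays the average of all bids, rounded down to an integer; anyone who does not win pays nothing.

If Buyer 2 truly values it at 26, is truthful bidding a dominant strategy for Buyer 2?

No

Consider the case where Buyer 1 bids 3.
Truthful bid 26: wins, pays 14, utility 26 - 14 = 12.
Bid 11 instead: wins, pays 7, utility 26 - 7 = 19.
Since 19 > 12, bidding 11 is strictly better here, so truthful bidding is not dominant.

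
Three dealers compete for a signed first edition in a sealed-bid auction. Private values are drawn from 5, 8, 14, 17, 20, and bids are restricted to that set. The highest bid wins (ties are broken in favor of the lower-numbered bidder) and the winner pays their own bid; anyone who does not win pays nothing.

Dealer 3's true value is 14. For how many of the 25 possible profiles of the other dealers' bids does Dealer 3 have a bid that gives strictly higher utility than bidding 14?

Others bid (5, 5): truth gives 0; bid 8 gives 6 > 0. Violating.
Others bid (5, 8): truth gives 0; no alternative beats it.
Others bid (5, 14): truth gives 0; no alternative beats it.
(Checking all 25 profiles: 1 has a profitable deviation, 24 do not.)

1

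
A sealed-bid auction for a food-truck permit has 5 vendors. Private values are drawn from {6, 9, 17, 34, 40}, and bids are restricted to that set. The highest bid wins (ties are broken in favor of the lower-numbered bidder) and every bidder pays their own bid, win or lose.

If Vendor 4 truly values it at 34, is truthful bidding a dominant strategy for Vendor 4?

Consider the case where Vendor 1 bids 6, Vendor 2 bids 6, Vendor 3 bids 6 and Vendor 5 bids 6.
Truthful bid 34: wins, pays 34, utility 34 - 34 = 0.
Bid 9 instead: wins, pays 9, utility 34 - 9 = 25.
Since 25 > 0, bidding 9 is strictly better here, so truthful bidding is not dominant.

No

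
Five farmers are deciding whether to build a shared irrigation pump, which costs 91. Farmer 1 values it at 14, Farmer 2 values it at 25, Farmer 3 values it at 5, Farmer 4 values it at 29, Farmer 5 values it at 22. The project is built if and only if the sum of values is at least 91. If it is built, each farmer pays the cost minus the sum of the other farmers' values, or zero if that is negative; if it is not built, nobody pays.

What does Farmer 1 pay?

10

Total value 95 ≥ cost 91, so the project is built.
The other farmers' values sum to 81.
Cost minus that sum is 91 - 81 = 10.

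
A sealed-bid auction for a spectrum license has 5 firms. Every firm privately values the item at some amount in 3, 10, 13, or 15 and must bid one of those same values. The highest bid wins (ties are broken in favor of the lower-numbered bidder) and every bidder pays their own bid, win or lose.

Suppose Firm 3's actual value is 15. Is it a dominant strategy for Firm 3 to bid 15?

No

Consider the case where Firm 1 bids 3, Firm 2 bids 3, Firm 4 bids 3 and Firm 5 bids 3.
Truthful bid 15: wins, pays 15, utility 15 - 15 = 0.
Bid 10 instead: wins, pays 10, utility 15 - 10 = 5.
Since 5 > 0, bidding 10 is strictly better here, so truthful bidding is not dominant.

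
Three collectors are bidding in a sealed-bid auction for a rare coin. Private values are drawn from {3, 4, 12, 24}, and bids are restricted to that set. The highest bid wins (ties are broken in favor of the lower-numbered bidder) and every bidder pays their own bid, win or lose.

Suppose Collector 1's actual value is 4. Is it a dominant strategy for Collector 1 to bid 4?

No

Consider the case where Collector 2 bids 3 and Collector 3 bids 3.
Truthful bid 4: wins, pays 4, utility 4 - 4 = 0.
Bid 3 instead: wins, pays 3, utility 4 - 3 = 1.
Since 1 > 0, bidding 3 is strictly better here, so truthful bidding is not dominant.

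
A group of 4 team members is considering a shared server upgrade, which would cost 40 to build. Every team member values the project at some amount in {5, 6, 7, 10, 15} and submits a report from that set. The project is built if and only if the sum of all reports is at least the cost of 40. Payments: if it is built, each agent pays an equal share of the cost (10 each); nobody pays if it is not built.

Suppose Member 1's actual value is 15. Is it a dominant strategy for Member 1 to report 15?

Yes

Check each profile of the others' reports and compare truth against every alternative report.
Others report (5, 5, 15): truth gives 5, best alternative gives 0.
Others report (5, 6, 15): truth gives 5, best alternative gives 0.
Others report (5, 7, 15): truth gives 5, best alternative gives 0.
Others report (5, 10, 10): truth gives 5, best alternative gives 0.
Others report (5, 15, 5): truth gives 5, best alternative gives 0.
Others report (5, 15, 6): truth gives 5, best alternative gives 0.
(Remaining 119 profiles checked similarly; truth is weakly best in each.)
In every case the truthful report is at least as good as any alternative, so it is a dominant strategy.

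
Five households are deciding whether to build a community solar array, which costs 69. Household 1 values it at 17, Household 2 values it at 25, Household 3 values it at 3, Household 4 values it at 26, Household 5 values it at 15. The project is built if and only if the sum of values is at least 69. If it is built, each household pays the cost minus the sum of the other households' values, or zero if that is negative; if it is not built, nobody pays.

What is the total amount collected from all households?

Total value 86 ≥ cost 69, so it is built.
Household 1: others sum to 69; max(0, 69 - 69) = 0.
Household 2: others sum to 61; max(0, 69 - 61) = 8.
Household 3: others sum to 83; max(0, 69 - 83) = 0.
Household 4: others sum to 60; max(0, 69 - 60) = 9.
Household 5: others sum to 71; max(0, 69 - 71) = 0.
Total collected = 0 + 8 + 0 + 9 + 0 = 17.

17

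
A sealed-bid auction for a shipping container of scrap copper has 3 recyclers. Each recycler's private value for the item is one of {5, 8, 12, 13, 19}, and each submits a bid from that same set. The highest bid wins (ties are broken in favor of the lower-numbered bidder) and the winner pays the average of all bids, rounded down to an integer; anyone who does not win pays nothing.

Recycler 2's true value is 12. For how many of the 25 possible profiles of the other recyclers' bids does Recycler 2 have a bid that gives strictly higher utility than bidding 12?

Others bid (5, 5): truth gives 5; bid 8 gives 6 > 5. Violating.
Others bid (5, 8): truth gives 4; bid 8 gives 5 > 4. Violating.
Others bid (5, 13): truth gives 0; bid 13 gives 2 > 0. Violating.
Others bid (8, 13): truth gives 0; bid 13 gives 1 > 0. Violating.
Others bid (5, 12): truth gives 3; no alternative beats it.
Others bid (5, 19): truth gives 0; no alternative beats it.
(Checking all 25 profiles: 6 have a profitable deviation, 19 do not.)

6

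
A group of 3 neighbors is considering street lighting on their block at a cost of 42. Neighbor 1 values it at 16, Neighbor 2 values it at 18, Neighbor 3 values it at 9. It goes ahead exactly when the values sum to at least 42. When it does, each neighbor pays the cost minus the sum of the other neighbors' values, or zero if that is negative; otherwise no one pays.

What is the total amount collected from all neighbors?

40

Total value 43 ≥ cost 42, so it is built.
Neighbor 1: others sum to 27; max(0, 42 - 27) = 15.
Neighbor 2: others sum to 25; max(0, 42 - 25) = 17.
Neighbor 3: others sum to 34; max(0, 42 - 34) = 8.
Total collected = 15 + 17 + 8 = 40.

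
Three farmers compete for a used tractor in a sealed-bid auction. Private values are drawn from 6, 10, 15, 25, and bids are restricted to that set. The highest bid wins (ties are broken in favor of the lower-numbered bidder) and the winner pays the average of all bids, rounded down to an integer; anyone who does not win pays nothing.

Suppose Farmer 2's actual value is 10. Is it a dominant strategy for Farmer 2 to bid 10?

Yes

Check each profile of the others' bids and compare truth against every alternative bid.
Others bid (6, 6): truth gives 3, best alternative gives 1.
Others bid (6, 10): truth gives 2, best alternative gives 0.
Others bid (6, 15): truth gives 0, best alternative gives 0.
Others bid (6, 25): truth gives 0, best alternative gives 0.
Others bid (10, 6): truth gives 0, best alternative gives 0.
Others bid (10, 10): truth gives 0, best alternative gives 0.
(Remaining 10 profiles checked similarly; truth is weakly best in each.)
In every case the truthful bid is at least as good as any alternative, so it is a dominant strategy.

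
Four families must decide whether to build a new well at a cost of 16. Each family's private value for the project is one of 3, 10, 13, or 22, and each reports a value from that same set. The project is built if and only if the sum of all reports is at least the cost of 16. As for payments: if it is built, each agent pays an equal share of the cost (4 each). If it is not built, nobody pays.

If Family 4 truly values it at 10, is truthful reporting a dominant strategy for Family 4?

Check each profile of the others' reports and compare truth against every alternative report.
Others report (3, 3, 3): truth gives 6, best alternative gives 6.
Others report (3, 3, 10): truth gives 6, best alternative gives 6.
Others report (3, 3, 13): truth gives 6, best alternative gives 6.
Others report (3, 3, 22): truth gives 6, best alternative gives 6.
Others report (3, 10, 3): truth gives 6, best alternative gives 6.
Others report (3, 10, 10): truth gives 6, best alternative gives 6.
(Remaining 58 profiles checked similarly; truth is weakly best in each.)
In every case the truthful report is at least as good as any alternative, so it is a dominant strategy.

Yes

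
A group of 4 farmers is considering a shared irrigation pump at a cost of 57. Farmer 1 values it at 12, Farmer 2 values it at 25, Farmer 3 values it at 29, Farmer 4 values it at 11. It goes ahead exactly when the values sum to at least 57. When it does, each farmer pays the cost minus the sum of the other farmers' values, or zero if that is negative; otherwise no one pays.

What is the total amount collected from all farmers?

Total value 77 ≥ cost 57, so it is built.
Farmer 1: others sum to 65; max(0, 57 - 65) = 0.
Farmer 2: others sum to 52; max(0, 57 - 52) = 5.
Farmer 3: others sum to 48; max(0, 57 - 48) = 9.
Farmer 4: others sum to 66; max(0, 57 - 66) = 0.
Total collected = 0 + 5 + 9 + 0 = 14.

14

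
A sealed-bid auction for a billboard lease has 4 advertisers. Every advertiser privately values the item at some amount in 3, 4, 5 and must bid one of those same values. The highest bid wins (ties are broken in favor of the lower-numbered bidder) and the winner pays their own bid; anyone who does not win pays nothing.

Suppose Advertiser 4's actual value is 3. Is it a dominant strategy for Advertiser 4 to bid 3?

Yes

Check each profile of the others' bids and compare truth against every alternative bid.
Others bid (3, 3, 3): truth gives 0, best alternative gives -1.
Others bid (3, 3, 4): truth gives 0, best alternative gives 0.
Others bid (3, 3, 5): truth gives 0, best alternative gives 0.
Others bid (3, 4, 3): truth gives 0, best alternative gives 0.
Others bid (3, 4, 4): truth gives 0, best alternative gives 0.
Others bid (3, 4, 5): truth gives 0, best alternative gives 0.
(Remaining 21 profiles checked similarly; truth is weakly best in each.)
In every case the truthful bid is at least as good as any alternative, so it is a dominant strategy.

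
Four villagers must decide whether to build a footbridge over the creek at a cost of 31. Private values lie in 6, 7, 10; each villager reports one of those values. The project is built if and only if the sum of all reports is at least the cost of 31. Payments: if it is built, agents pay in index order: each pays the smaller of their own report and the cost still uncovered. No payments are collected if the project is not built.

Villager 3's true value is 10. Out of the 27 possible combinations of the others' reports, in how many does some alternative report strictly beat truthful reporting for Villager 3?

Others report (6, 10, 10): truth gives 0; report 6 gives 4 > 0. Violating.
Others report (7, 7, 10): truth gives 0; report 7 gives 3 > 0. Violating.
Others report (7, 10, 7): truth gives 0; report 7 gives 3 > 0. Violating.
Others report (7, 10, 10): truth gives 0; report 6 gives 4 > 0. Violating.
Others report (6, 6, 6): truth gives 0; no alternative beats it.
Others report (6, 6, 7): truth gives 0; no alternative beats it.
(Checking all 27 profiles: 10 have a profitable deviation, 17 do not.)

10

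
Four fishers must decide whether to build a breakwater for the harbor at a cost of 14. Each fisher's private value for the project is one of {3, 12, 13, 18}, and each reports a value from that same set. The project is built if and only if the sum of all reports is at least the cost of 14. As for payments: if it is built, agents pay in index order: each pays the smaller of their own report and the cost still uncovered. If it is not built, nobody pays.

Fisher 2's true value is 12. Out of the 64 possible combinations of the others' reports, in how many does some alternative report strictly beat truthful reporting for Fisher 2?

Others report (3, 3, 12): truth gives 1; report 3 gives 9 > 1. Violating.
Others report (3, 3, 13): truth gives 1; report 3 gives 9 > 1. Violating.
Others report (3, 3, 18): truth gives 1; report 3 gives 9 > 1. Violating.
Others report (3, 12, 3): truth gives 1; report 3 gives 9 > 1. Violating.
Others report (3, 3, 3): truth gives 1; no alternative beats it.
Others report (12, 3, 3): truth gives 10; no alternative beats it.
(Checking all 64 profiles: 15 have a profitable deviation, 49 do not.)

15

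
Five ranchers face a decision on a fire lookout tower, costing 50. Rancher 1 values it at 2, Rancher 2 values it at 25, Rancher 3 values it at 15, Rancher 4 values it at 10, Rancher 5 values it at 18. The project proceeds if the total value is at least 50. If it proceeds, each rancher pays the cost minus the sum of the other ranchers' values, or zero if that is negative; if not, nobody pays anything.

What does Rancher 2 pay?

Total value 70 ≥ cost 50, so the project is built.
The other ranchers' values sum to 45.
Cost minus that sum is 50 - 45 = 5.

5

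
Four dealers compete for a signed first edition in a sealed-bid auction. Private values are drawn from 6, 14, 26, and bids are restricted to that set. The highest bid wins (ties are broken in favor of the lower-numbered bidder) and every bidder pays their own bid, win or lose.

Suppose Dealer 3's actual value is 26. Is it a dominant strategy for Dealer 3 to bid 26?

No

Consider the case where Dealer 1 bids 6, Dealer 2 bids 6 and Dealer 4 bids 6.
Truthful bid 26: wins, pays 26, utility 26 - 26 = 0.
Bid 14 instead: wins, pays 14, utility 26 - 14 = 12.
Since 12 > 0, bidding 14 is strictly better here, so truthful bidding is not dominant.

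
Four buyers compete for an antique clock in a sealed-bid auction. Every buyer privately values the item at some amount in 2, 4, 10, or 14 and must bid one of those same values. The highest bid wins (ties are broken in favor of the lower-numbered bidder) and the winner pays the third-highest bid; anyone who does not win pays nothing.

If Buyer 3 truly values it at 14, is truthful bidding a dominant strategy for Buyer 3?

Yes

Check each profile of the others' bids and compare truth against every alternative bid.
Others bid (2, 2, 14): truth gives 12, best alternative gives 0.
Others bid (2, 10, 2): truth gives 12, best alternative gives 0.
Others bid (10, 2, 2): truth gives 12, best alternative gives 0.
Others bid (2, 4, 14): truth gives 10, best alternative gives 0.
Others bid (2, 10, 4): truth gives 10, best alternative gives 0.
Others bid (4, 2, 14): truth gives 10, best alternative gives 0.
(Remaining 58 profiles checked similarly; truth is weakly best in each.)
In every case the truthful bid is at least as good as any alternative, so it is a dominant strategy.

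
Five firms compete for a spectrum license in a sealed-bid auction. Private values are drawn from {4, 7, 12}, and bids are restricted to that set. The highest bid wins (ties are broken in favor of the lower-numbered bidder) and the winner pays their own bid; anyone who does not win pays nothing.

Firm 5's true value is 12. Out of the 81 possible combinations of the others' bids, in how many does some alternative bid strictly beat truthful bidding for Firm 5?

Others bid (4, 4, 4, 4): truth gives 0; bid 7 gives 5 > 0. Violating.
Others bid (4, 4, 4, 7): truth gives 0; no alternative beats it.
Others bid (4, 4, 4, 12): truth gives 0; no alternative beats it.
(Checking all 81 profiles: 1 has a profitable deviation, 80 do not.)

1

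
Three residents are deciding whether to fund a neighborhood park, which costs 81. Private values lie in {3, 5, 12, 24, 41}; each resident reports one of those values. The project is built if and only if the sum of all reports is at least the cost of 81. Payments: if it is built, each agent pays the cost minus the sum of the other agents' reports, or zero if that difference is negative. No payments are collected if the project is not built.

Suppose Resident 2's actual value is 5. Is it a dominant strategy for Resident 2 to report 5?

Check each profile of the others' reports and compare truth against every alternative report.
Others report (41, 41): truth gives 5, best alternative gives 5.
Others report (3, 3): truth gives 0, best alternative gives 0.
Others report (3, 5): truth gives 0, best alternative gives 0.
Others report (3, 12): truth gives 0, best alternative gives 0.
Others report (3, 24): truth gives 0, best alternative gives 0.
Others report (3, 41): truth gives 0, best alternative gives 0.
(Remaining 19 profiles checked similarly; truth is weakly best in each.)
In every case the truthful report is at least as good as any alternative, so it is a dominant strategy.

Yes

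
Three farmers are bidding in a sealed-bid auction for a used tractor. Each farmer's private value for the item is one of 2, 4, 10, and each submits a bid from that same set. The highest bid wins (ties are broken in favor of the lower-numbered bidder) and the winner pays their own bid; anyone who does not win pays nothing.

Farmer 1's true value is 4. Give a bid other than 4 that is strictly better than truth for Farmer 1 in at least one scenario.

Suppose Farmer 2 bids 2 and Farmer 3 bids 2.
Bid 4: wins, pays 4, utility 4 - 4 = 0.
Bid 2: wins, pays 2, utility 4 - 2 = 2.
So bidding 2 beats truth here (2 > 0).

2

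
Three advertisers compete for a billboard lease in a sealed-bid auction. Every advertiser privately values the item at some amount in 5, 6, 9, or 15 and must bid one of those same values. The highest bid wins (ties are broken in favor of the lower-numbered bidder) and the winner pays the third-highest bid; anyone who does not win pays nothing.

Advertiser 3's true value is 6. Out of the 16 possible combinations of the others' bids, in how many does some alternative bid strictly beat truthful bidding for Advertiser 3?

4

Others bid (5, 6): truth gives 0; bid 9 gives 1 > 0. Violating.
Others bid (5, 9): truth gives 0; bid 15 gives 1 > 0. Violating.
Others bid (6, 5): truth gives 0; bid 9 gives 1 > 0. Violating.
Others bid (9, 5): truth gives 0; bid 15 gives 1 > 0. Violating.
Others bid (5, 5): truth gives 1; no alternative beats it.
Others bid (5, 15): truth gives 0; no alternative beats it.
(Checking all 16 profiles: 4 have a profitable deviation, 12 do not.)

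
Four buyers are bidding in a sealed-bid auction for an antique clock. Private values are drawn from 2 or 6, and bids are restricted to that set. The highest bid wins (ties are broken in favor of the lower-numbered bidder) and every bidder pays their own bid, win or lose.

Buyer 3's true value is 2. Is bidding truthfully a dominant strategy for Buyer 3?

Check each profile of the others' bids and compare truth against every alternative bid.
Others bid (2, 6, 2): truth gives -2, best alternative gives -6.
Others bid (2, 6, 6): truth gives -2, best alternative gives -6.
Others bid (6, 2, 2): truth gives -2, best alternative gives -6.
Others bid (6, 2, 6): truth gives -2, best alternative gives -6.
Others bid (6, 6, 2): truth gives -2, best alternative gives -6.
Others bid (6, 6, 6): truth gives -2, best alternative gives -6.
(Remaining 2 profiles checked similarly; truth is weakly best in each.)
In every case the truthful bid is at least as good as any alternative, so it is a dominant strategy.

Yes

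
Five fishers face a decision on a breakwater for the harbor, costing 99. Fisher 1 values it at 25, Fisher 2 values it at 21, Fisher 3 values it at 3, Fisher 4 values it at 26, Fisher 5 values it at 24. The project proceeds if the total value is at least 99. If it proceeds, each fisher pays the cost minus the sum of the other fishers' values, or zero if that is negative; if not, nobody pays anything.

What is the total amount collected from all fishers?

Total value 99 ≥ cost 99, so it is built.
Fisher 1: others sum to 74; max(0, 99 - 74) = 25.
Fisher 2: others sum to 78; max(0, 99 - 78) = 21.
Fisher 3: others sum to 96; max(0, 99 - 96) = 3.
Fisher 4: others sum to 73; max(0, 99 - 73) = 26.
Fisher 5: others sum to 75; max(0, 99 - 75) = 24.
Total collected = 25 + 21 + 3 + 26 + 24 = 99.

99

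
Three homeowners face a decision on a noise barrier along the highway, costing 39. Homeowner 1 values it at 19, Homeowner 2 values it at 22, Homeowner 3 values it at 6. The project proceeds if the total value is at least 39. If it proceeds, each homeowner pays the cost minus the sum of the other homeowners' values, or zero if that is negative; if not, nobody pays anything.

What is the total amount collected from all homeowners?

25

Total value 47 ≥ cost 39, so it is built.
Homeowner 1: others sum to 28; max(0, 39 - 28) = 11.
Homeowner 2: others sum to 25; max(0, 39 - 25) = 14.
Homeowner 3: others sum to 41; max(0, 39 - 41) = 0.
Total collected = 11 + 14 + 0 = 25.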